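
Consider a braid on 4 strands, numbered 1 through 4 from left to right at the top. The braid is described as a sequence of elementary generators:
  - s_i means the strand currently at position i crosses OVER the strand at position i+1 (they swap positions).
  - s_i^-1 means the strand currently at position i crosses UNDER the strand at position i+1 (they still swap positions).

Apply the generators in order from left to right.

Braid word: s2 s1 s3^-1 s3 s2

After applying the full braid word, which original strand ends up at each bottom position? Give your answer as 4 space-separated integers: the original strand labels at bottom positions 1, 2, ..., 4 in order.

Answer: 3 2 1 4

Derivation:
Gen 1 (s2): strand 2 crosses over strand 3. Perm now: [1 3 2 4]
Gen 2 (s1): strand 1 crosses over strand 3. Perm now: [3 1 2 4]
Gen 3 (s3^-1): strand 2 crosses under strand 4. Perm now: [3 1 4 2]
Gen 4 (s3): strand 4 crosses over strand 2. Perm now: [3 1 2 4]
Gen 5 (s2): strand 1 crosses over strand 2. Perm now: [3 2 1 4]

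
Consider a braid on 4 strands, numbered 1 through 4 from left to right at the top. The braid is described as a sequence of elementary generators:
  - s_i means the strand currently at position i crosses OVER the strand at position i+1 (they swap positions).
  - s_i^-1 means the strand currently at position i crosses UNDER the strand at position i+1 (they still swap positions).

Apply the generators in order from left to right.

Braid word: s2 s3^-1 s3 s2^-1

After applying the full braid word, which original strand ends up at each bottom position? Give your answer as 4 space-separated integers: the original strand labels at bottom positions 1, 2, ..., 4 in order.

Gen 1 (s2): strand 2 crosses over strand 3. Perm now: [1 3 2 4]
Gen 2 (s3^-1): strand 2 crosses under strand 4. Perm now: [1 3 4 2]
Gen 3 (s3): strand 4 crosses over strand 2. Perm now: [1 3 2 4]
Gen 4 (s2^-1): strand 3 crosses under strand 2. Perm now: [1 2 3 4]

Answer: 1 2 3 4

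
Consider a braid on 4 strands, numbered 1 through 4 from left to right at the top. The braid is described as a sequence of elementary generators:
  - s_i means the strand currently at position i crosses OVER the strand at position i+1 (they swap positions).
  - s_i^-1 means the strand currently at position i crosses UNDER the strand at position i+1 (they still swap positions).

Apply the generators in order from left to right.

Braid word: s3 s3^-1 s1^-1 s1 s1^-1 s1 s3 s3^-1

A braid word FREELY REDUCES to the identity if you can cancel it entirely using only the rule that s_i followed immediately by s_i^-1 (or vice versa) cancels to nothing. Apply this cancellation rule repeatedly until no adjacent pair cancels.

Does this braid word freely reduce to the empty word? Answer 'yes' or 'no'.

Answer: yes

Derivation:
Gen 1 (s3): push. Stack: [s3]
Gen 2 (s3^-1): cancels prior s3. Stack: []
Gen 3 (s1^-1): push. Stack: [s1^-1]
Gen 4 (s1): cancels prior s1^-1. Stack: []
Gen 5 (s1^-1): push. Stack: [s1^-1]
Gen 6 (s1): cancels prior s1^-1. Stack: []
Gen 7 (s3): push. Stack: [s3]
Gen 8 (s3^-1): cancels prior s3. Stack: []
Reduced word: (empty)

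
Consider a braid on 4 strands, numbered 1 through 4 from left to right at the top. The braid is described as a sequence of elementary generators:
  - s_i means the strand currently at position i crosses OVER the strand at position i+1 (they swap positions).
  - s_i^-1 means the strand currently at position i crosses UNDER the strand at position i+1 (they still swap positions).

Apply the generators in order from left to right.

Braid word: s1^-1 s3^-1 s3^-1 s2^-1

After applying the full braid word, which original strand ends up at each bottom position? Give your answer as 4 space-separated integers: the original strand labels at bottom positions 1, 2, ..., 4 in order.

Gen 1 (s1^-1): strand 1 crosses under strand 2. Perm now: [2 1 3 4]
Gen 2 (s3^-1): strand 3 crosses under strand 4. Perm now: [2 1 4 3]
Gen 3 (s3^-1): strand 4 crosses under strand 3. Perm now: [2 1 3 4]
Gen 4 (s2^-1): strand 1 crosses under strand 3. Perm now: [2 3 1 4]

Answer: 2 3 1 4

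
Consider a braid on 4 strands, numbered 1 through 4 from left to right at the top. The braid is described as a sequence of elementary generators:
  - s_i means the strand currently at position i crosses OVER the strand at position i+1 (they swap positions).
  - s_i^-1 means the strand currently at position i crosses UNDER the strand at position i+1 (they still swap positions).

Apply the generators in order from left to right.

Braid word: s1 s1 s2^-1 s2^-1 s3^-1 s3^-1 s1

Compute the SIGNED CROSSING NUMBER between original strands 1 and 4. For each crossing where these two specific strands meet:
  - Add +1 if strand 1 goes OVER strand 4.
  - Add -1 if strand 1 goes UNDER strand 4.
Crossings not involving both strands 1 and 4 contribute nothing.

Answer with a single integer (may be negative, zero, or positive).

Answer: 0

Derivation:
Gen 1: crossing 1x2. Both 1&4? no. Sum: 0
Gen 2: crossing 2x1. Both 1&4? no. Sum: 0
Gen 3: crossing 2x3. Both 1&4? no. Sum: 0
Gen 4: crossing 3x2. Both 1&4? no. Sum: 0
Gen 5: crossing 3x4. Both 1&4? no. Sum: 0
Gen 6: crossing 4x3. Both 1&4? no. Sum: 0
Gen 7: crossing 1x2. Both 1&4? no. Sum: 0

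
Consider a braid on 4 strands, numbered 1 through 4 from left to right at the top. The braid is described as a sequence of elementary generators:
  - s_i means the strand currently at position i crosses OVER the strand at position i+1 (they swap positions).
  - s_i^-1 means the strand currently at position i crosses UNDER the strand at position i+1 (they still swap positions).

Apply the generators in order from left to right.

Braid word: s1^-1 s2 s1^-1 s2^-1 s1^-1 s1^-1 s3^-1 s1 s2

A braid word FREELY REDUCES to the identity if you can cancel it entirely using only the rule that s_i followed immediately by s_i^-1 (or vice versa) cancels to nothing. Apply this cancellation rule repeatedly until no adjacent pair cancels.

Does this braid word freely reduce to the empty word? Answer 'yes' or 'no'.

Gen 1 (s1^-1): push. Stack: [s1^-1]
Gen 2 (s2): push. Stack: [s1^-1 s2]
Gen 3 (s1^-1): push. Stack: [s1^-1 s2 s1^-1]
Gen 4 (s2^-1): push. Stack: [s1^-1 s2 s1^-1 s2^-1]
Gen 5 (s1^-1): push. Stack: [s1^-1 s2 s1^-1 s2^-1 s1^-1]
Gen 6 (s1^-1): push. Stack: [s1^-1 s2 s1^-1 s2^-1 s1^-1 s1^-1]
Gen 7 (s3^-1): push. Stack: [s1^-1 s2 s1^-1 s2^-1 s1^-1 s1^-1 s3^-1]
Gen 8 (s1): push. Stack: [s1^-1 s2 s1^-1 s2^-1 s1^-1 s1^-1 s3^-1 s1]
Gen 9 (s2): push. Stack: [s1^-1 s2 s1^-1 s2^-1 s1^-1 s1^-1 s3^-1 s1 s2]
Reduced word: s1^-1 s2 s1^-1 s2^-1 s1^-1 s1^-1 s3^-1 s1 s2

Answer: no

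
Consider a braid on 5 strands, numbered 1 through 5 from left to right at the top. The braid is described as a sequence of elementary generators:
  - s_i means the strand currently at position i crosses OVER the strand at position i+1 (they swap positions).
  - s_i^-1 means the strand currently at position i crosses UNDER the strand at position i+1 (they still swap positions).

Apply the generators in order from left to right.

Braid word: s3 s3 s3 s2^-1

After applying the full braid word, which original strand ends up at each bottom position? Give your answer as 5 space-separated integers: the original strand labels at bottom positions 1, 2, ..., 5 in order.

Gen 1 (s3): strand 3 crosses over strand 4. Perm now: [1 2 4 3 5]
Gen 2 (s3): strand 4 crosses over strand 3. Perm now: [1 2 3 4 5]
Gen 3 (s3): strand 3 crosses over strand 4. Perm now: [1 2 4 3 5]
Gen 4 (s2^-1): strand 2 crosses under strand 4. Perm now: [1 4 2 3 5]

Answer: 1 4 2 3 5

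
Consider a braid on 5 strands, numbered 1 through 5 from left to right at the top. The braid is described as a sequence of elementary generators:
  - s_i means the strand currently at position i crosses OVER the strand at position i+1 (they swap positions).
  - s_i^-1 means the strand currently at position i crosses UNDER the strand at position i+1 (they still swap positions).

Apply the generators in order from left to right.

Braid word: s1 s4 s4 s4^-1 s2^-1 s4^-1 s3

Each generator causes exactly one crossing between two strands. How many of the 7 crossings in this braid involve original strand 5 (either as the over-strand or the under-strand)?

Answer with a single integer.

Answer: 4

Derivation:
Gen 1: crossing 1x2. Involves strand 5? no. Count so far: 0
Gen 2: crossing 4x5. Involves strand 5? yes. Count so far: 1
Gen 3: crossing 5x4. Involves strand 5? yes. Count so far: 2
Gen 4: crossing 4x5. Involves strand 5? yes. Count so far: 3
Gen 5: crossing 1x3. Involves strand 5? no. Count so far: 3
Gen 6: crossing 5x4. Involves strand 5? yes. Count so far: 4
Gen 7: crossing 1x4. Involves strand 5? no. Count so far: 4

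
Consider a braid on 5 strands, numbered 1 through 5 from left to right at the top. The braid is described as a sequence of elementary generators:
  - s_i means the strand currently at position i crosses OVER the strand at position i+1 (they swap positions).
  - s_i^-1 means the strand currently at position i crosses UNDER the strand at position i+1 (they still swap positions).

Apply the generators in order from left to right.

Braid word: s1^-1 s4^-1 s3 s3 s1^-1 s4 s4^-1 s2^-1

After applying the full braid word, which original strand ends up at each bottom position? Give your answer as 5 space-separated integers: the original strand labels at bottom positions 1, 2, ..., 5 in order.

Gen 1 (s1^-1): strand 1 crosses under strand 2. Perm now: [2 1 3 4 5]
Gen 2 (s4^-1): strand 4 crosses under strand 5. Perm now: [2 1 3 5 4]
Gen 3 (s3): strand 3 crosses over strand 5. Perm now: [2 1 5 3 4]
Gen 4 (s3): strand 5 crosses over strand 3. Perm now: [2 1 3 5 4]
Gen 5 (s1^-1): strand 2 crosses under strand 1. Perm now: [1 2 3 5 4]
Gen 6 (s4): strand 5 crosses over strand 4. Perm now: [1 2 3 4 5]
Gen 7 (s4^-1): strand 4 crosses under strand 5. Perm now: [1 2 3 5 4]
Gen 8 (s2^-1): strand 2 crosses under strand 3. Perm now: [1 3 2 5 4]

Answer: 1 3 2 5 4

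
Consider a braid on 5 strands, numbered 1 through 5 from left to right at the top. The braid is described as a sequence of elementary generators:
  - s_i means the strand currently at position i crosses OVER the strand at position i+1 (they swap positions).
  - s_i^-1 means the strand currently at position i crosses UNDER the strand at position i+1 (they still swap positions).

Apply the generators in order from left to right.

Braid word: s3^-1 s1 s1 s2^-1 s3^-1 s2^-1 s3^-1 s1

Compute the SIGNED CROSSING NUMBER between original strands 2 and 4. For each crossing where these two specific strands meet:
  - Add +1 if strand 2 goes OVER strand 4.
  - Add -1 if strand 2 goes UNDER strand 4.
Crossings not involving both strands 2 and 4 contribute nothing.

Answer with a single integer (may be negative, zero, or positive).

Gen 1: crossing 3x4. Both 2&4? no. Sum: 0
Gen 2: crossing 1x2. Both 2&4? no. Sum: 0
Gen 3: crossing 2x1. Both 2&4? no. Sum: 0
Gen 4: 2 under 4. Both 2&4? yes. Contrib: -1. Sum: -1
Gen 5: crossing 2x3. Both 2&4? no. Sum: -1
Gen 6: crossing 4x3. Both 2&4? no. Sum: -1
Gen 7: 4 under 2. Both 2&4? yes. Contrib: +1. Sum: 0
Gen 8: crossing 1x3. Both 2&4? no. Sum: 0

Answer: 0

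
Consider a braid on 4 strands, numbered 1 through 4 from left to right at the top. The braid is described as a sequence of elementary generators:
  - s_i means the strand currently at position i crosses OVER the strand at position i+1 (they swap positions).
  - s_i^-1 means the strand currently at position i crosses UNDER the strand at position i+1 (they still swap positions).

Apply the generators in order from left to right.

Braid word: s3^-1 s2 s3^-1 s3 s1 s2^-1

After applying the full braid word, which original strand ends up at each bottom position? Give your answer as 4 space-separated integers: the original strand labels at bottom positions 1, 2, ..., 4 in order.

Answer: 4 2 1 3

Derivation:
Gen 1 (s3^-1): strand 3 crosses under strand 4. Perm now: [1 2 4 3]
Gen 2 (s2): strand 2 crosses over strand 4. Perm now: [1 4 2 3]
Gen 3 (s3^-1): strand 2 crosses under strand 3. Perm now: [1 4 3 2]
Gen 4 (s3): strand 3 crosses over strand 2. Perm now: [1 4 2 3]
Gen 5 (s1): strand 1 crosses over strand 4. Perm now: [4 1 2 3]
Gen 6 (s2^-1): strand 1 crosses under strand 2. Perm now: [4 2 1 3]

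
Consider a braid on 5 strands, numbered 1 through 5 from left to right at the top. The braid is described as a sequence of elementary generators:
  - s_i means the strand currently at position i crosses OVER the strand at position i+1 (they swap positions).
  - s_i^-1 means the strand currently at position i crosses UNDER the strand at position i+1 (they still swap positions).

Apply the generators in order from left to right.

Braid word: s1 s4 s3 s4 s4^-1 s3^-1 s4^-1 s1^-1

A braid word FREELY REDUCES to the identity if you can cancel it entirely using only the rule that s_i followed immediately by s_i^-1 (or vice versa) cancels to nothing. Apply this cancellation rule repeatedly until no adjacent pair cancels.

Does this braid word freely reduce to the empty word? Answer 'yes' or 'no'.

Answer: yes

Derivation:
Gen 1 (s1): push. Stack: [s1]
Gen 2 (s4): push. Stack: [s1 s4]
Gen 3 (s3): push. Stack: [s1 s4 s3]
Gen 4 (s4): push. Stack: [s1 s4 s3 s4]
Gen 5 (s4^-1): cancels prior s4. Stack: [s1 s4 s3]
Gen 6 (s3^-1): cancels prior s3. Stack: [s1 s4]
Gen 7 (s4^-1): cancels prior s4. Stack: [s1]
Gen 8 (s1^-1): cancels prior s1. Stack: []
Reduced word: (empty)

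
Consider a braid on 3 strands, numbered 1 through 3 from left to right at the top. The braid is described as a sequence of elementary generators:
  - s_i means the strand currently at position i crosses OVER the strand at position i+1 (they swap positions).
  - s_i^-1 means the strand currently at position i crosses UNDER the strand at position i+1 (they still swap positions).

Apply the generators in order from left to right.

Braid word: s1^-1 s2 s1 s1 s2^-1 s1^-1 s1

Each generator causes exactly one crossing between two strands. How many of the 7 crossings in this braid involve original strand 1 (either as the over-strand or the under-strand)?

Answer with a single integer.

Gen 1: crossing 1x2. Involves strand 1? yes. Count so far: 1
Gen 2: crossing 1x3. Involves strand 1? yes. Count so far: 2
Gen 3: crossing 2x3. Involves strand 1? no. Count so far: 2
Gen 4: crossing 3x2. Involves strand 1? no. Count so far: 2
Gen 5: crossing 3x1. Involves strand 1? yes. Count so far: 3
Gen 6: crossing 2x1. Involves strand 1? yes. Count so far: 4
Gen 7: crossing 1x2. Involves strand 1? yes. Count so far: 5

Answer: 5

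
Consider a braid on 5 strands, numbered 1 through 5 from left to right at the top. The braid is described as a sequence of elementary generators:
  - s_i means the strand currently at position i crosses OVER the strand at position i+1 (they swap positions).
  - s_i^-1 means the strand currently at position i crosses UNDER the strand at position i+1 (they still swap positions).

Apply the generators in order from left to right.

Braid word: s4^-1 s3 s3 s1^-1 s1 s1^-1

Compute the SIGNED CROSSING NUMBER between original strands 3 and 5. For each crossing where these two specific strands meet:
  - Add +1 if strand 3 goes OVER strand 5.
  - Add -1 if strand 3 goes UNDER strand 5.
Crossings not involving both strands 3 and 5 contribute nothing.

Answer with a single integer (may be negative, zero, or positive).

Gen 1: crossing 4x5. Both 3&5? no. Sum: 0
Gen 2: 3 over 5. Both 3&5? yes. Contrib: +1. Sum: 1
Gen 3: 5 over 3. Both 3&5? yes. Contrib: -1. Sum: 0
Gen 4: crossing 1x2. Both 3&5? no. Sum: 0
Gen 5: crossing 2x1. Both 3&5? no. Sum: 0
Gen 6: crossing 1x2. Both 3&5? no. Sum: 0

Answer: 0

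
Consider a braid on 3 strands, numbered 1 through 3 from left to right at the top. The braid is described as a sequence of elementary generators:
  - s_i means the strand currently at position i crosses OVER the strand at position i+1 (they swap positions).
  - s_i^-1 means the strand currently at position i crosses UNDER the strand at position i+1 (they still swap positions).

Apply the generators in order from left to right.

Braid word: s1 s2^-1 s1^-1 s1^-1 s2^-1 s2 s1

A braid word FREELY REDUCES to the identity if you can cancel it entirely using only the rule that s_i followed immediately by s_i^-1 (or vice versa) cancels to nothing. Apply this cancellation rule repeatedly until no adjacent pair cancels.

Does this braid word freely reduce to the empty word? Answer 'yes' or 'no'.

Answer: no

Derivation:
Gen 1 (s1): push. Stack: [s1]
Gen 2 (s2^-1): push. Stack: [s1 s2^-1]
Gen 3 (s1^-1): push. Stack: [s1 s2^-1 s1^-1]
Gen 4 (s1^-1): push. Stack: [s1 s2^-1 s1^-1 s1^-1]
Gen 5 (s2^-1): push. Stack: [s1 s2^-1 s1^-1 s1^-1 s2^-1]
Gen 6 (s2): cancels prior s2^-1. Stack: [s1 s2^-1 s1^-1 s1^-1]
Gen 7 (s1): cancels prior s1^-1. Stack: [s1 s2^-1 s1^-1]
Reduced word: s1 s2^-1 s1^-1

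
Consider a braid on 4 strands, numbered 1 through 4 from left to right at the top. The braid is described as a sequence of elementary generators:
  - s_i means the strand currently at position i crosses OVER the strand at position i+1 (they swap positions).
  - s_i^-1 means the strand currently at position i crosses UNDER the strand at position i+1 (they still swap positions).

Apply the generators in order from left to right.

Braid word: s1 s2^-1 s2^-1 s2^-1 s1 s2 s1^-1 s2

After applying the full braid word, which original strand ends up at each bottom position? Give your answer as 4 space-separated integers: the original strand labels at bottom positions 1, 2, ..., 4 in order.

Gen 1 (s1): strand 1 crosses over strand 2. Perm now: [2 1 3 4]
Gen 2 (s2^-1): strand 1 crosses under strand 3. Perm now: [2 3 1 4]
Gen 3 (s2^-1): strand 3 crosses under strand 1. Perm now: [2 1 3 4]
Gen 4 (s2^-1): strand 1 crosses under strand 3. Perm now: [2 3 1 4]
Gen 5 (s1): strand 2 crosses over strand 3. Perm now: [3 2 1 4]
Gen 6 (s2): strand 2 crosses over strand 1. Perm now: [3 1 2 4]
Gen 7 (s1^-1): strand 3 crosses under strand 1. Perm now: [1 3 2 4]
Gen 8 (s2): strand 3 crosses over strand 2. Perm now: [1 2 3 4]

Answer: 1 2 3 4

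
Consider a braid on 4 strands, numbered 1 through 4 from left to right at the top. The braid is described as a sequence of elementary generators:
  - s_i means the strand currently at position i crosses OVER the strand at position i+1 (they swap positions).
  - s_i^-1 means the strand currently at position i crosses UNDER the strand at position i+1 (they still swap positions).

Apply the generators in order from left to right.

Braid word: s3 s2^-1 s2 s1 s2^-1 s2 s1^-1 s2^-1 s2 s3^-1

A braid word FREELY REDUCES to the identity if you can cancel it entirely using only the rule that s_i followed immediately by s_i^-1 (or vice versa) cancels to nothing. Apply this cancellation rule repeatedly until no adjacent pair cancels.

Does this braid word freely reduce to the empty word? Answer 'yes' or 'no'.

Gen 1 (s3): push. Stack: [s3]
Gen 2 (s2^-1): push. Stack: [s3 s2^-1]
Gen 3 (s2): cancels prior s2^-1. Stack: [s3]
Gen 4 (s1): push. Stack: [s3 s1]
Gen 5 (s2^-1): push. Stack: [s3 s1 s2^-1]
Gen 6 (s2): cancels prior s2^-1. Stack: [s3 s1]
Gen 7 (s1^-1): cancels prior s1. Stack: [s3]
Gen 8 (s2^-1): push. Stack: [s3 s2^-1]
Gen 9 (s2): cancels prior s2^-1. Stack: [s3]
Gen 10 (s3^-1): cancels prior s3. Stack: []
Reduced word: (empty)

Answer: yes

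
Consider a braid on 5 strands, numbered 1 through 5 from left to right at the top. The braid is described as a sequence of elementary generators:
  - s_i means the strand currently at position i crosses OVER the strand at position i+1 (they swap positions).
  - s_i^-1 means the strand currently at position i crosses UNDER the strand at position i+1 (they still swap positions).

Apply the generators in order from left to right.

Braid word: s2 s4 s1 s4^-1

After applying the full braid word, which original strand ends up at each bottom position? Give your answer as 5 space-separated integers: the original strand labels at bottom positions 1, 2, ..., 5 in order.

Answer: 3 1 2 4 5

Derivation:
Gen 1 (s2): strand 2 crosses over strand 3. Perm now: [1 3 2 4 5]
Gen 2 (s4): strand 4 crosses over strand 5. Perm now: [1 3 2 5 4]
Gen 3 (s1): strand 1 crosses over strand 3. Perm now: [3 1 2 5 4]
Gen 4 (s4^-1): strand 5 crosses under strand 4. Perm now: [3 1 2 4 5]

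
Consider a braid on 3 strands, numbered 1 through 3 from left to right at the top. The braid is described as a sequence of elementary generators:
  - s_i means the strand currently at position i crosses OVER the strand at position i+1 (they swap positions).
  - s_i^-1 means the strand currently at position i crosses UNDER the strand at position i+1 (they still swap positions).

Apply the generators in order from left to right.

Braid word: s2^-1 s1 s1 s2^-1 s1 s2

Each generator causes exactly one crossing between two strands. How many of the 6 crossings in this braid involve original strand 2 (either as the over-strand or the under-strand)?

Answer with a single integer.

Gen 1: crossing 2x3. Involves strand 2? yes. Count so far: 1
Gen 2: crossing 1x3. Involves strand 2? no. Count so far: 1
Gen 3: crossing 3x1. Involves strand 2? no. Count so far: 1
Gen 4: crossing 3x2. Involves strand 2? yes. Count so far: 2
Gen 5: crossing 1x2. Involves strand 2? yes. Count so far: 3
Gen 6: crossing 1x3. Involves strand 2? no. Count so far: 3

Answer: 3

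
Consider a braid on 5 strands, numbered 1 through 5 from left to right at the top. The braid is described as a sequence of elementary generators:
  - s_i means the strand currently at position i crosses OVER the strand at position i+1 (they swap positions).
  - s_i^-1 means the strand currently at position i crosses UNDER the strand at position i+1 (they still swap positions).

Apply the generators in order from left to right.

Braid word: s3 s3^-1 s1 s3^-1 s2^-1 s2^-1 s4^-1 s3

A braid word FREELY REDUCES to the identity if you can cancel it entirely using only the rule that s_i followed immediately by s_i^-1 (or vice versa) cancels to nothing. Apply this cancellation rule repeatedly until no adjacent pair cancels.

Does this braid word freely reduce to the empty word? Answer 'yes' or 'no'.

Gen 1 (s3): push. Stack: [s3]
Gen 2 (s3^-1): cancels prior s3. Stack: []
Gen 3 (s1): push. Stack: [s1]
Gen 4 (s3^-1): push. Stack: [s1 s3^-1]
Gen 5 (s2^-1): push. Stack: [s1 s3^-1 s2^-1]
Gen 6 (s2^-1): push. Stack: [s1 s3^-1 s2^-1 s2^-1]
Gen 7 (s4^-1): push. Stack: [s1 s3^-1 s2^-1 s2^-1 s4^-1]
Gen 8 (s3): push. Stack: [s1 s3^-1 s2^-1 s2^-1 s4^-1 s3]
Reduced word: s1 s3^-1 s2^-1 s2^-1 s4^-1 s3

Answer: no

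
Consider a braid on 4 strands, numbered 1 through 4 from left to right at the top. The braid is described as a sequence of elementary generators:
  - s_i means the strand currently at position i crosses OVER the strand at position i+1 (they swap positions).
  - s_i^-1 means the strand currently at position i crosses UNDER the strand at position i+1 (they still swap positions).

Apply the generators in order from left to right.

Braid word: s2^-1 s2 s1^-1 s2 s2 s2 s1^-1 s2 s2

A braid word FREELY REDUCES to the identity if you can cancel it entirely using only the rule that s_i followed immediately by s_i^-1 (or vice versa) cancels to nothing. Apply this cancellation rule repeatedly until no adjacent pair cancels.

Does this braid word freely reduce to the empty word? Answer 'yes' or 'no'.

Gen 1 (s2^-1): push. Stack: [s2^-1]
Gen 2 (s2): cancels prior s2^-1. Stack: []
Gen 3 (s1^-1): push. Stack: [s1^-1]
Gen 4 (s2): push. Stack: [s1^-1 s2]
Gen 5 (s2): push. Stack: [s1^-1 s2 s2]
Gen 6 (s2): push. Stack: [s1^-1 s2 s2 s2]
Gen 7 (s1^-1): push. Stack: [s1^-1 s2 s2 s2 s1^-1]
Gen 8 (s2): push. Stack: [s1^-1 s2 s2 s2 s1^-1 s2]
Gen 9 (s2): push. Stack: [s1^-1 s2 s2 s2 s1^-1 s2 s2]
Reduced word: s1^-1 s2 s2 s2 s1^-1 s2 s2

Answer: no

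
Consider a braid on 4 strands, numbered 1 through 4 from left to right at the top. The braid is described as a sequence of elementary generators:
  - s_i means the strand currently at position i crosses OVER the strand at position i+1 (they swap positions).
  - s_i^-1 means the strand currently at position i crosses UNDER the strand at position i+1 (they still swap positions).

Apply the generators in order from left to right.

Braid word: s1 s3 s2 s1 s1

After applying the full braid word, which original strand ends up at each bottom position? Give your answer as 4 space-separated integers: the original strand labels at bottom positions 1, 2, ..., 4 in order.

Answer: 2 4 1 3

Derivation:
Gen 1 (s1): strand 1 crosses over strand 2. Perm now: [2 1 3 4]
Gen 2 (s3): strand 3 crosses over strand 4. Perm now: [2 1 4 3]
Gen 3 (s2): strand 1 crosses over strand 4. Perm now: [2 4 1 3]
Gen 4 (s1): strand 2 crosses over strand 4. Perm now: [4 2 1 3]
Gen 5 (s1): strand 4 crosses over strand 2. Perm now: [2 4 1 3]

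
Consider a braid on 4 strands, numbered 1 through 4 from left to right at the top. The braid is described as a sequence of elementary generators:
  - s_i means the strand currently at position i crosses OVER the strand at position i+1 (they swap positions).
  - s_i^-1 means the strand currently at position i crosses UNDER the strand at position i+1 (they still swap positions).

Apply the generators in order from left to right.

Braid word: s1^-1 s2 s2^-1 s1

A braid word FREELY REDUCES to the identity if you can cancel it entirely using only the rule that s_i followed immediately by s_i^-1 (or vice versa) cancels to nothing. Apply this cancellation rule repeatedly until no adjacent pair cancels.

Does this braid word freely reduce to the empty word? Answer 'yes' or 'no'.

Gen 1 (s1^-1): push. Stack: [s1^-1]
Gen 2 (s2): push. Stack: [s1^-1 s2]
Gen 3 (s2^-1): cancels prior s2. Stack: [s1^-1]
Gen 4 (s1): cancels prior s1^-1. Stack: []
Reduced word: (empty)

Answer: yes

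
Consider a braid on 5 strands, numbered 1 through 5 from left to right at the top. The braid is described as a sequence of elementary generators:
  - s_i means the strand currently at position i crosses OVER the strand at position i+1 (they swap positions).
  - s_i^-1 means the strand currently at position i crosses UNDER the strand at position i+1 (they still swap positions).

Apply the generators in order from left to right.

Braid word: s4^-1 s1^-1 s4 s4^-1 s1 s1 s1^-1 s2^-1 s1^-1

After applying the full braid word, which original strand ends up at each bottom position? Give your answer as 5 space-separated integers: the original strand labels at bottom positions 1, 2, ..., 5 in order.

Gen 1 (s4^-1): strand 4 crosses under strand 5. Perm now: [1 2 3 5 4]
Gen 2 (s1^-1): strand 1 crosses under strand 2. Perm now: [2 1 3 5 4]
Gen 3 (s4): strand 5 crosses over strand 4. Perm now: [2 1 3 4 5]
Gen 4 (s4^-1): strand 4 crosses under strand 5. Perm now: [2 1 3 5 4]
Gen 5 (s1): strand 2 crosses over strand 1. Perm now: [1 2 3 5 4]
Gen 6 (s1): strand 1 crosses over strand 2. Perm now: [2 1 3 5 4]
Gen 7 (s1^-1): strand 2 crosses under strand 1. Perm now: [1 2 3 5 4]
Gen 8 (s2^-1): strand 2 crosses under strand 3. Perm now: [1 3 2 5 4]
Gen 9 (s1^-1): strand 1 crosses under strand 3. Perm now: [3 1 2 5 4]

Answer: 3 1 2 5 4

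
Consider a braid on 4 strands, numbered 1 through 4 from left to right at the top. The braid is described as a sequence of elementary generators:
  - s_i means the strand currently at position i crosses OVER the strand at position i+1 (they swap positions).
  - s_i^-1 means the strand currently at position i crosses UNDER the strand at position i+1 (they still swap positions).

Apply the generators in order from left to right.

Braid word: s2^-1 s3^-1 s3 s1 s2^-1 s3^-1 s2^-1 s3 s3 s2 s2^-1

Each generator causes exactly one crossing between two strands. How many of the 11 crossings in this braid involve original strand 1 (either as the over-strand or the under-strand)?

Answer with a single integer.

Answer: 5

Derivation:
Gen 1: crossing 2x3. Involves strand 1? no. Count so far: 0
Gen 2: crossing 2x4. Involves strand 1? no. Count so far: 0
Gen 3: crossing 4x2. Involves strand 1? no. Count so far: 0
Gen 4: crossing 1x3. Involves strand 1? yes. Count so far: 1
Gen 5: crossing 1x2. Involves strand 1? yes. Count so far: 2
Gen 6: crossing 1x4. Involves strand 1? yes. Count so far: 3
Gen 7: crossing 2x4. Involves strand 1? no. Count so far: 3
Gen 8: crossing 2x1. Involves strand 1? yes. Count so far: 4
Gen 9: crossing 1x2. Involves strand 1? yes. Count so far: 5
Gen 10: crossing 4x2. Involves strand 1? no. Count so far: 5
Gen 11: crossing 2x4. Involves strand 1? no. Count so far: 5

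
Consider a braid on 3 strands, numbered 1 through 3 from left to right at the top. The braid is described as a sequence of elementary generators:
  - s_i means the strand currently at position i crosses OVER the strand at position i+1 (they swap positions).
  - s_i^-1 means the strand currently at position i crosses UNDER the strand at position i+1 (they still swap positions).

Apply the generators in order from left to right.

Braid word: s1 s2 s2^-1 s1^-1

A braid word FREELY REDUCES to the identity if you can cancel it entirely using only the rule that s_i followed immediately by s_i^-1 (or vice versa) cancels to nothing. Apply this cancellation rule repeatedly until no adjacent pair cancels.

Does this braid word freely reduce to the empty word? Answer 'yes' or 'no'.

Gen 1 (s1): push. Stack: [s1]
Gen 2 (s2): push. Stack: [s1 s2]
Gen 3 (s2^-1): cancels prior s2. Stack: [s1]
Gen 4 (s1^-1): cancels prior s1. Stack: []
Reduced word: (empty)

Answer: yes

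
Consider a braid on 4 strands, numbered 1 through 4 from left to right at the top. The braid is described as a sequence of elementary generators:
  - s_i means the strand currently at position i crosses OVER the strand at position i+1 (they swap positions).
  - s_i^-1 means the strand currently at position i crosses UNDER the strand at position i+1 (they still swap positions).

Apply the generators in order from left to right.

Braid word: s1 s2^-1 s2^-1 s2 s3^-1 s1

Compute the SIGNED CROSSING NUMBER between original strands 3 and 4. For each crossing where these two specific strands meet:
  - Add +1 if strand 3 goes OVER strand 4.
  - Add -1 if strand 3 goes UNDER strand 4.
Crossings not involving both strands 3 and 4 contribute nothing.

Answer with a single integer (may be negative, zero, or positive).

Answer: 0

Derivation:
Gen 1: crossing 1x2. Both 3&4? no. Sum: 0
Gen 2: crossing 1x3. Both 3&4? no. Sum: 0
Gen 3: crossing 3x1. Both 3&4? no. Sum: 0
Gen 4: crossing 1x3. Both 3&4? no. Sum: 0
Gen 5: crossing 1x4. Both 3&4? no. Sum: 0
Gen 6: crossing 2x3. Both 3&4? no. Sum: 0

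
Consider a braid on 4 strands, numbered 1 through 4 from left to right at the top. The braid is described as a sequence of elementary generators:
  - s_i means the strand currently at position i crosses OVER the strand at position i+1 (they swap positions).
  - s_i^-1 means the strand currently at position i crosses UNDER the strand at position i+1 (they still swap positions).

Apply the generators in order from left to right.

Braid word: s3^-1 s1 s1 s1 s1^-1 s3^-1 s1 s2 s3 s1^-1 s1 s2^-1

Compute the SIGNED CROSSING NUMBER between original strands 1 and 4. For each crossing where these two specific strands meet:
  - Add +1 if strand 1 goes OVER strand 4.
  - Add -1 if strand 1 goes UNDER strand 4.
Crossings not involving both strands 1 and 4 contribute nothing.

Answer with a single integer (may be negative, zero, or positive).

Answer: 1

Derivation:
Gen 1: crossing 3x4. Both 1&4? no. Sum: 0
Gen 2: crossing 1x2. Both 1&4? no. Sum: 0
Gen 3: crossing 2x1. Both 1&4? no. Sum: 0
Gen 4: crossing 1x2. Both 1&4? no. Sum: 0
Gen 5: crossing 2x1. Both 1&4? no. Sum: 0
Gen 6: crossing 4x3. Both 1&4? no. Sum: 0
Gen 7: crossing 1x2. Both 1&4? no. Sum: 0
Gen 8: crossing 1x3. Both 1&4? no. Sum: 0
Gen 9: 1 over 4. Both 1&4? yes. Contrib: +1. Sum: 1
Gen 10: crossing 2x3. Both 1&4? no. Sum: 1
Gen 11: crossing 3x2. Both 1&4? no. Sum: 1
Gen 12: crossing 3x4. Both 1&4? no. Sum: 1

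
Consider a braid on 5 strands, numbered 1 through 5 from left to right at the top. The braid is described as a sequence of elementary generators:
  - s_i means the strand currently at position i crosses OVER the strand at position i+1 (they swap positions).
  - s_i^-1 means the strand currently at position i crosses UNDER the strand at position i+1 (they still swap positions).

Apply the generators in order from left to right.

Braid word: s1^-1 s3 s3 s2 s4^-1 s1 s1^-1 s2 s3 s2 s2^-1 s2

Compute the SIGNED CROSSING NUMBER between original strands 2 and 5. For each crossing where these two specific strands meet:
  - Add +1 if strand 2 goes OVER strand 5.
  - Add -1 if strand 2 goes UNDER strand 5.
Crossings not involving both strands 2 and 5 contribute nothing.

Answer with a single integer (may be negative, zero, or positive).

Answer: 0

Derivation:
Gen 1: crossing 1x2. Both 2&5? no. Sum: 0
Gen 2: crossing 3x4. Both 2&5? no. Sum: 0
Gen 3: crossing 4x3. Both 2&5? no. Sum: 0
Gen 4: crossing 1x3. Both 2&5? no. Sum: 0
Gen 5: crossing 4x5. Both 2&5? no. Sum: 0
Gen 6: crossing 2x3. Both 2&5? no. Sum: 0
Gen 7: crossing 3x2. Both 2&5? no. Sum: 0
Gen 8: crossing 3x1. Both 2&5? no. Sum: 0
Gen 9: crossing 3x5. Both 2&5? no. Sum: 0
Gen 10: crossing 1x5. Both 2&5? no. Sum: 0
Gen 11: crossing 5x1. Both 2&5? no. Sum: 0
Gen 12: crossing 1x5. Both 2&5? no. Sum: 0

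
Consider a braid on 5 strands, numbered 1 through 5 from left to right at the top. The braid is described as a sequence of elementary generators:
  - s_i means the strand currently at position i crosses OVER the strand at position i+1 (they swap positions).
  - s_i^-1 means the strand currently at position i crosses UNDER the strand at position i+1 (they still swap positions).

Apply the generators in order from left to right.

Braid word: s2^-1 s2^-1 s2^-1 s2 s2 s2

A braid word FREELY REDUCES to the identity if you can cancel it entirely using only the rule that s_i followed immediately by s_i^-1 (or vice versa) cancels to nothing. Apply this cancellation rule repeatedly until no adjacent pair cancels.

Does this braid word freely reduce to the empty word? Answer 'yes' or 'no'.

Gen 1 (s2^-1): push. Stack: [s2^-1]
Gen 2 (s2^-1): push. Stack: [s2^-1 s2^-1]
Gen 3 (s2^-1): push. Stack: [s2^-1 s2^-1 s2^-1]
Gen 4 (s2): cancels prior s2^-1. Stack: [s2^-1 s2^-1]
Gen 5 (s2): cancels prior s2^-1. Stack: [s2^-1]
Gen 6 (s2): cancels prior s2^-1. Stack: []
Reduced word: (empty)

Answer: yes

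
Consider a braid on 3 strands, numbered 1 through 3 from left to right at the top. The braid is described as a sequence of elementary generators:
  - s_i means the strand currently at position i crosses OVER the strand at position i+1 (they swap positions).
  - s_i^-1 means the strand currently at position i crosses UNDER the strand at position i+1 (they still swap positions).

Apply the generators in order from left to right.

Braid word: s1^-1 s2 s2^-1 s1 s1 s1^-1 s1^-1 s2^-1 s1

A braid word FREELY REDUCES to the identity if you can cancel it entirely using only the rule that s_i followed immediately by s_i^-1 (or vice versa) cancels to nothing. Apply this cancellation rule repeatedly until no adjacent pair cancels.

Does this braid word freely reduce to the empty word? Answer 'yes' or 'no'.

Answer: no

Derivation:
Gen 1 (s1^-1): push. Stack: [s1^-1]
Gen 2 (s2): push. Stack: [s1^-1 s2]
Gen 3 (s2^-1): cancels prior s2. Stack: [s1^-1]
Gen 4 (s1): cancels prior s1^-1. Stack: []
Gen 5 (s1): push. Stack: [s1]
Gen 6 (s1^-1): cancels prior s1. Stack: []
Gen 7 (s1^-1): push. Stack: [s1^-1]
Gen 8 (s2^-1): push. Stack: [s1^-1 s2^-1]
Gen 9 (s1): push. Stack: [s1^-1 s2^-1 s1]
Reduced word: s1^-1 s2^-1 s1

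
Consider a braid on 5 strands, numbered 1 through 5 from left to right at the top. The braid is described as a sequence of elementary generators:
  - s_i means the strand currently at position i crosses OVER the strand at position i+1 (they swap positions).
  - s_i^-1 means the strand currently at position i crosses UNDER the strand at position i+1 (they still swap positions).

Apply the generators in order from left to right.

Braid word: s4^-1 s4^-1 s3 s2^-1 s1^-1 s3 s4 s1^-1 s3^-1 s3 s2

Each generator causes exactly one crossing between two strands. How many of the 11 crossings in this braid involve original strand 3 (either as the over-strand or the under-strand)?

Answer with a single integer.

Gen 1: crossing 4x5. Involves strand 3? no. Count so far: 0
Gen 2: crossing 5x4. Involves strand 3? no. Count so far: 0
Gen 3: crossing 3x4. Involves strand 3? yes. Count so far: 1
Gen 4: crossing 2x4. Involves strand 3? no. Count so far: 1
Gen 5: crossing 1x4. Involves strand 3? no. Count so far: 1
Gen 6: crossing 2x3. Involves strand 3? yes. Count so far: 2
Gen 7: crossing 2x5. Involves strand 3? no. Count so far: 2
Gen 8: crossing 4x1. Involves strand 3? no. Count so far: 2
Gen 9: crossing 3x5. Involves strand 3? yes. Count so far: 3
Gen 10: crossing 5x3. Involves strand 3? yes. Count so far: 4
Gen 11: crossing 4x3. Involves strand 3? yes. Count so far: 5

Answer: 5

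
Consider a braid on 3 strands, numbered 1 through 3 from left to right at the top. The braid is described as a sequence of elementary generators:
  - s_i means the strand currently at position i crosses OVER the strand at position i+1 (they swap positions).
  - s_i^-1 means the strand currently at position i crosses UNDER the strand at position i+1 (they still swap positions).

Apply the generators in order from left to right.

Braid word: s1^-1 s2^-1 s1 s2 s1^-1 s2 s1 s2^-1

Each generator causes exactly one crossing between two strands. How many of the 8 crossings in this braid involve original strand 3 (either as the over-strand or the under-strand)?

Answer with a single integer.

Gen 1: crossing 1x2. Involves strand 3? no. Count so far: 0
Gen 2: crossing 1x3. Involves strand 3? yes. Count so far: 1
Gen 3: crossing 2x3. Involves strand 3? yes. Count so far: 2
Gen 4: crossing 2x1. Involves strand 3? no. Count so far: 2
Gen 5: crossing 3x1. Involves strand 3? yes. Count so far: 3
Gen 6: crossing 3x2. Involves strand 3? yes. Count so far: 4
Gen 7: crossing 1x2. Involves strand 3? no. Count so far: 4
Gen 8: crossing 1x3. Involves strand 3? yes. Count so far: 5

Answer: 5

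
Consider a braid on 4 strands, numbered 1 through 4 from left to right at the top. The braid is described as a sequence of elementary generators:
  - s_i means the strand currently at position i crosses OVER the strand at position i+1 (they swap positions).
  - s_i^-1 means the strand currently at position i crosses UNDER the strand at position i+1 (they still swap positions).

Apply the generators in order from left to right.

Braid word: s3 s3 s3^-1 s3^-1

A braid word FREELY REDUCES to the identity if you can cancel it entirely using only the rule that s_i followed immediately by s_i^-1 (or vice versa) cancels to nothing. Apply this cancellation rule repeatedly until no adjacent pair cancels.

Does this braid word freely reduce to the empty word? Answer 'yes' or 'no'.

Gen 1 (s3): push. Stack: [s3]
Gen 2 (s3): push. Stack: [s3 s3]
Gen 3 (s3^-1): cancels prior s3. Stack: [s3]
Gen 4 (s3^-1): cancels prior s3. Stack: []
Reduced word: (empty)

Answer: yes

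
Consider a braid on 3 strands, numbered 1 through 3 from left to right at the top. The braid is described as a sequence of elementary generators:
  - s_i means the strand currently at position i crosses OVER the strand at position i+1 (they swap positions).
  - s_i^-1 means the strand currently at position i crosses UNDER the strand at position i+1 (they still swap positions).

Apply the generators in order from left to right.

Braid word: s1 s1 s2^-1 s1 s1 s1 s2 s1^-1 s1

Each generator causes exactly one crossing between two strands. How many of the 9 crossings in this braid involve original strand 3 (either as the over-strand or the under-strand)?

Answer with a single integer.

Answer: 6

Derivation:
Gen 1: crossing 1x2. Involves strand 3? no. Count so far: 0
Gen 2: crossing 2x1. Involves strand 3? no. Count so far: 0
Gen 3: crossing 2x3. Involves strand 3? yes. Count so far: 1
Gen 4: crossing 1x3. Involves strand 3? yes. Count so far: 2
Gen 5: crossing 3x1. Involves strand 3? yes. Count so far: 3
Gen 6: crossing 1x3. Involves strand 3? yes. Count so far: 4
Gen 7: crossing 1x2. Involves strand 3? no. Count so far: 4
Gen 8: crossing 3x2. Involves strand 3? yes. Count so far: 5
Gen 9: crossing 2x3. Involves strand 3? yes. Count so far: 6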